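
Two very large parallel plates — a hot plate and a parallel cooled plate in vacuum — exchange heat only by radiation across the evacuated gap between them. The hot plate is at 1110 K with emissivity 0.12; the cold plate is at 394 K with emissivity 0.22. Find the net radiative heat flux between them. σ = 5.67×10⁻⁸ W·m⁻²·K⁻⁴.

q ≈ 7130 W/m²

For two infinite grey parallel plates, q = σ(T₁⁴ − T₂⁴)/(1/ε₁ + 1/ε₂ − 1).
T₁⁴ − T₂⁴ = 1.518×10¹² − 2.410×10¹⁰ = 1.494×10¹² K⁴.
1/ε₁ + 1/ε₂ − 1 = 8.333 + 4.545 − 1 = 11.88.
q = 5.67×10⁻⁸ × 1.494×10¹² / 11.88.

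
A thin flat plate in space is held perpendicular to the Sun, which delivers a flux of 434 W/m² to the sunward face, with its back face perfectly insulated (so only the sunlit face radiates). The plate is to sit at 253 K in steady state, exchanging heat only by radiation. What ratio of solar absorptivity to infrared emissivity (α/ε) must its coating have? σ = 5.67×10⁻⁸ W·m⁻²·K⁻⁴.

α/ε ≈ 0.535

Balance: αS·A = εσ·1A·T⁴ ⇒ α/ε = σT⁴/S.
α/ε = 5.67×10⁻⁸·(253)⁴/434 = 5.67×10⁻⁸·4.097×10⁹/434.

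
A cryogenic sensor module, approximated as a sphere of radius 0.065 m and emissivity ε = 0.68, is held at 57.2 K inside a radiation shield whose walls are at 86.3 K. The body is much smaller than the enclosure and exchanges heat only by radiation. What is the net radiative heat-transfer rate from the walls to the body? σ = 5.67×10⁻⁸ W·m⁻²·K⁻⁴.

P_net ≈ 0.0916 W

For a small grey body in a large enclosure: P_net = εσA(T_body⁴ − T_wall⁴).
A = 4πr² = 0.05309 m²; T_body⁴ − T_wall⁴ = 1.070×10⁷ − 5.547×10⁷ = -4.476×10⁷ K⁴.
|P_net| = 0.68·5.67×10⁻⁸·0.05309·4.476×10⁷.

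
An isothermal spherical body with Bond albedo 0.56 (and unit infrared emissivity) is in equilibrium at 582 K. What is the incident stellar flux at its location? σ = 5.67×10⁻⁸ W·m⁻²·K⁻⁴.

S ≈ 59100 W/m²

(1−a)S·πr² = σ·4πr²·T⁴ ⇒ S = 4σT⁴/(1−a).
S = 4·5.67×10⁻⁸·1.147×10¹¹/0.440.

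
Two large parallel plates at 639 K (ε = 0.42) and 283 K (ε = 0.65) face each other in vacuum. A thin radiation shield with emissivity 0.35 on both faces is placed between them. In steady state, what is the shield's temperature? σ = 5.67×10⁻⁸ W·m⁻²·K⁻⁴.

In steady state the net flux on the hot side equals that on the cold side.
σ(T₁⁴−T_s⁴)/D₁ = σ(T_s⁴−T₂⁴)/D₂, with D₁ = 1/ε₁+1/ε_s−1 = 4.238, D₂ = 1/ε_s+1/ε₂−1 = 3.396.
Solve for T_s⁴: T_s⁴ = (D₂·T₁⁴ + D₁·T₂⁴)/(D₁+D₂) = 7.772×10¹⁰ K⁴.

T_s ≈ 528 K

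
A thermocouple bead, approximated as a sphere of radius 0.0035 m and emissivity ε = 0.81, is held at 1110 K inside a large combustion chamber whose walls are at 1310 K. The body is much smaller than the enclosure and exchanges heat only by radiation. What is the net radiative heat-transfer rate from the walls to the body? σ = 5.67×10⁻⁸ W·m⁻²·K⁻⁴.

P_net ≈ 10.1 W

For a small grey body in a large enclosure: P_net = εσA(T_body⁴ − T_wall⁴).
A = 4πr² = 1.539×10⁻⁴ m²; T_body⁴ − T_wall⁴ = 1.518×10¹² − 2.945×10¹² = -1.427×10¹² K⁴.
|P_net| = 0.81·5.67×10⁻⁸·1.539×10⁻⁴·1.427×10¹².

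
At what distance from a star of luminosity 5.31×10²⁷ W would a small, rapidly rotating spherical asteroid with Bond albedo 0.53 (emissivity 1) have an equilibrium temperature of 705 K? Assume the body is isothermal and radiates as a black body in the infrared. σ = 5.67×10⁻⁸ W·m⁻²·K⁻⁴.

For an isothermal black-emitting sphere, (1−a)S·πr² = σ·4πr²·T⁴ ⇒ S = 4σT⁴/(1−a).
S = 4·5.67×10⁻⁸·(705)⁴/0.470 = 1.192×10⁵ W/m².
Flux falls as S = L/(4πd²), so d = √(L/(4πS)) = √(5.31×10²⁷/(4π·1.192×10⁵)).

d ≈ 5.95×10¹⁰ m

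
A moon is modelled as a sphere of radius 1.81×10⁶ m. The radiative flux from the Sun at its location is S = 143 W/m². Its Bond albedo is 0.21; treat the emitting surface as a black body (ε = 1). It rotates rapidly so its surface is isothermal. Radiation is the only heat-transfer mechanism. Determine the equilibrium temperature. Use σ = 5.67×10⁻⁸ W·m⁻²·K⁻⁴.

At equilibrium, absorbed power = emitted power.
Absorbing cross-section = πr² = 1.029×10¹³ m²; emitting surface = 4πr² = 4.117×10¹³ m² (ratio 4).
(1−a)S·A_cross = εσ·A_surf·T⁴  ⇒  T⁴ = (1−a)S/(4σ).
T⁴ = 0.790·143/(4·5.67×10⁻⁸) = 4.981×10⁸ K⁴.
T = (4.981×10⁸)^(1/4).

T ≈ 149 K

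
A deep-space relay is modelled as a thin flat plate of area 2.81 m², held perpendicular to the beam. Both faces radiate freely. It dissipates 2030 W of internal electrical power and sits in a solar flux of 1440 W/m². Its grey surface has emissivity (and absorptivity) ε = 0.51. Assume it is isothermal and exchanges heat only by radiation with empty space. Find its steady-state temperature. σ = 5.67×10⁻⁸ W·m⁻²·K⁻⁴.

T ≈ 398 K

At steady state, absorbed solar power + internal power = radiated power.
Absorbed: α·S·A_cross = 0.51·1440·2.810 = 2064 W (cross-section A).
Total input = 2064 + 2030 = 4094 W.
Radiated: εσ·A_surf·T⁴ with A_surf = 2A = 5.620 m².
T⁴ = 4094/(0.51·5.67×10⁻⁸·5.620) = 2.519×10¹⁰ K⁴.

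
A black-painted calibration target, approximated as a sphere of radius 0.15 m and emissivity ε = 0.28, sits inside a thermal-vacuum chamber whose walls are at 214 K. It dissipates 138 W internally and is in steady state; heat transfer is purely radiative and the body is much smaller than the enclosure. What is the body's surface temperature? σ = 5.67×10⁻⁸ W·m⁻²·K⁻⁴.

For a small grey body in a large enclosure, net radiated power = εσA(T⁴ − T_w⁴).
Steady state: P = εσA(T⁴ − T_w⁴) with A = 4πr² = 0.2827 m².
T⁴ = P/(εσA) + T_w⁴ = 138/(0.28·5.67×10⁻⁸·0.2827) + (214)⁴
    = 3.074×10¹⁰ + 2.097×10⁹ = 3.284×10¹⁰ K⁴.

T ≈ 426 K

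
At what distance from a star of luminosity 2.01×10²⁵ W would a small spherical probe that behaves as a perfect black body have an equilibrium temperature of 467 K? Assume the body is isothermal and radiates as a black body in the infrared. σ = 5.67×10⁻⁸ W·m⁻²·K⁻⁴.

d ≈ 1.22×10¹⁰ m

For an isothermal black-emitting sphere, (1−a)S·πr² = σ·4πr²·T⁴ ⇒ S = 4σT⁴/(1−a).
S = 4·5.67×10⁻⁸·(467)⁴/1.00 = 10790 W/m².
Flux falls as S = L/(4πd²), so d = √(L/(4πS)) = √(2.01×10²⁵/(4π·10790)).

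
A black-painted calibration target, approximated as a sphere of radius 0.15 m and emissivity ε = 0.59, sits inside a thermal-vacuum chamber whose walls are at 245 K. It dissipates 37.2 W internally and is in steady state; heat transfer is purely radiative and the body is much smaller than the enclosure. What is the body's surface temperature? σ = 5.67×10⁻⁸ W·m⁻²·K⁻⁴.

T ≈ 295 K

For a small grey body in a large enclosure, net radiated power = εσA(T⁴ − T_w⁴).
Steady state: P = εσA(T⁴ − T_w⁴) with A = 4πr² = 0.2827 m².
T⁴ = P/(εσA) + T_w⁴ = 37.2/(0.59·5.67×10⁻⁸·0.2827) + (245)⁴
    = 3.933×10⁹ + 3.603×10⁹ = 7.536×10⁹ K⁴.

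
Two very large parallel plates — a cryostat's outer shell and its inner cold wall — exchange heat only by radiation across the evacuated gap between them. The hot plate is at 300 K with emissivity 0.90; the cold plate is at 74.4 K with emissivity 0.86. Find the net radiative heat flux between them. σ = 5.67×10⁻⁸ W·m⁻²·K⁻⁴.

For two infinite grey parallel plates, q = σ(T₁⁴ − T₂⁴)/(1/ε₁ + 1/ε₂ − 1).
T₁⁴ − T₂⁴ = 8.100×10⁹ − 3.064×10⁷ = 8.069×10⁹ K⁴.
1/ε₁ + 1/ε₂ − 1 = 1.111 + 1.163 − 1 = 1.274.
q = 5.67×10⁻⁸ × 8.069×10⁹ / 1.274.

q ≈ 359 W/m²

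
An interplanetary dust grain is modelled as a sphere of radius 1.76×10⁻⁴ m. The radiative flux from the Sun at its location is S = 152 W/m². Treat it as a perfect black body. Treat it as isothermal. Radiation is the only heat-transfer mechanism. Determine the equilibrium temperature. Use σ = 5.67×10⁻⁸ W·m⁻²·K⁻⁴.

T ≈ 161 K

At equilibrium, absorbed power = emitted power.
Absorbing cross-section = πr² = 9.731×10⁻⁸ m²; emitting surface = 4πr² = 3.893×10⁻⁷ m² (ratio 4).
S·A_cross = εσ·A_surf·T⁴  ⇒  T⁴ = S/(4σ).
T⁴ = 1.00·152/(4·5.67×10⁻⁸) = 6.702×10⁸ K⁴.
T = (6.702×10⁸)^(1/4).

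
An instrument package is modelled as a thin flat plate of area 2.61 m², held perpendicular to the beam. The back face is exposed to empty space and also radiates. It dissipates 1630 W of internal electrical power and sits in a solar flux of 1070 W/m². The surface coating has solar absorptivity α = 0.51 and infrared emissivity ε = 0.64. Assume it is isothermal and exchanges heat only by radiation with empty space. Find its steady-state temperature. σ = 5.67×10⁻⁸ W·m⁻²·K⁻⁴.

At steady state, absorbed solar power + internal power = radiated power.
Absorbed: α·S·A_cross = 0.51·1070·2.610 = 1424 W (cross-section A).
Total input = 1424 + 1630 = 3054 W.
Radiated: εσ·A_surf·T⁴ with A_surf = 2A = 5.220 m².
T⁴ = 3054/(0.64·5.67×10⁻⁸·5.220) = 1.612×10¹⁰ K⁴.

T ≈ 356 K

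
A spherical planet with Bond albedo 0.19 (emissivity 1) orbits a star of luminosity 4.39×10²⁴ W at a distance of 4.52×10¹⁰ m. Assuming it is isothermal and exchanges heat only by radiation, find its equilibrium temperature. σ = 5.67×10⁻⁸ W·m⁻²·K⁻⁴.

T ≈ 157 K

First find the stellar flux at distance d: S = L/(4πd²) = 4.39×10²⁴/(4π·(4.52×10¹⁰)²) = 171.0 W/m².
For an isothermal sphere, absorbed (1−a)S·πr² = emitted σ·4πr²·T⁴, so T⁴ = (1−a)S/(4σ).
T⁴ = 0.810·171.0/(4·5.67×10⁻⁸) = 6.107×10⁸ K⁴.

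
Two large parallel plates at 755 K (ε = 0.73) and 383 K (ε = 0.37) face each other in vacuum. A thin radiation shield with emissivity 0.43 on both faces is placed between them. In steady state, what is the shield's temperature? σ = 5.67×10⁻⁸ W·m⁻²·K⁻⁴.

In steady state the net flux on the hot side equals that on the cold side.
σ(T₁⁴−T_s⁴)/D₁ = σ(T_s⁴−T₂⁴)/D₂, with D₁ = 1/ε₁+1/ε_s−1 = 2.695, D₂ = 1/ε_s+1/ε₂−1 = 4.028.
Solve for T_s⁴: T_s⁴ = (D₂·T₁⁴ + D₁·T₂⁴)/(D₁+D₂) = 2.033×10¹¹ K⁴.

T_s ≈ 671 K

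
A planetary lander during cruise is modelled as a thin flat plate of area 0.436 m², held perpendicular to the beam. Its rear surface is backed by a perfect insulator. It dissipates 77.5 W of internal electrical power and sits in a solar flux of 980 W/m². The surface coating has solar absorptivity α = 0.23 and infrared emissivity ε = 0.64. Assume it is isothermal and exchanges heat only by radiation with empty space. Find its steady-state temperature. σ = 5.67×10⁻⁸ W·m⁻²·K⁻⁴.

At steady state, absorbed solar power + internal power = radiated power.
Absorbed: α·S·A_cross = 0.23·980·0.4360 = 98.27 W (cross-section A).
Total input = 98.27 + 77.5 = 175.8 W.
Radiated: εσ·A_surf·T⁴ with A_surf = A = 0.4360 m².
T⁴ = 175.8/(0.64·5.67×10⁻⁸·0.4360) = 1.111×10¹⁰ K⁴.

T ≈ 325 K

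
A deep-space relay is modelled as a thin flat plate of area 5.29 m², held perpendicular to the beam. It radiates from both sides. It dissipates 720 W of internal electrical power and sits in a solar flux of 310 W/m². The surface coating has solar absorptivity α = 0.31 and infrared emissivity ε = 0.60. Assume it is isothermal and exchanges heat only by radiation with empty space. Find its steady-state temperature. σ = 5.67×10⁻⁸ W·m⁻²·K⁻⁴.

At steady state, absorbed solar power + internal power = radiated power.
Absorbed: α·S·A_cross = 0.31·310·5.290 = 508.4 W (cross-section A).
Total input = 508.4 + 720 = 1228 W.
Radiated: εσ·A_surf·T⁴ with A_surf = 2A = 10.58 m².
T⁴ = 1228/(0.60·5.67×10⁻⁸·10.58) = 3.413×10⁹ K⁴.

T ≈ 242 K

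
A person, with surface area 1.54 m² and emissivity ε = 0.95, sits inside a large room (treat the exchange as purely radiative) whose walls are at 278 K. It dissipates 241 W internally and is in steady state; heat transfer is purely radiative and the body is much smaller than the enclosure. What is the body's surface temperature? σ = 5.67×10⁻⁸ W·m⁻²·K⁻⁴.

T ≈ 307 K

For a small grey body in a large enclosure, net radiated power = εσA(T⁴ − T_w⁴).
Steady state: P = εσA(T⁴ − T_w⁴) with A = 1.54 m².
T⁴ = P/(εσA) + T_w⁴ = 241/(0.95·5.67×10⁻⁸·1.540) + (278)⁴
    = 2.905×10⁹ + 5.973×10⁹ = 8.878×10⁹ K⁴.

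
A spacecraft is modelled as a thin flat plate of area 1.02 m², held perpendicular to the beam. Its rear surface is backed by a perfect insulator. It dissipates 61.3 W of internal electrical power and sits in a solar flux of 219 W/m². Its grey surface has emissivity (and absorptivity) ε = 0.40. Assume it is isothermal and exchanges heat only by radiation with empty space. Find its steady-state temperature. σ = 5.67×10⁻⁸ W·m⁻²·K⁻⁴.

T ≈ 284 K

At steady state, absorbed solar power + internal power = radiated power.
Absorbed: α·S·A_cross = 0.40·219·1.020 = 89.35 W (cross-section A).
Total input = 89.35 + 61.3 = 150.7 W.
Radiated: εσ·A_surf·T⁴ with A_surf = A = 1.020 m².
T⁴ = 150.7/(0.40·5.67×10⁻⁸·1.020) = 6.512×10⁹ K⁴.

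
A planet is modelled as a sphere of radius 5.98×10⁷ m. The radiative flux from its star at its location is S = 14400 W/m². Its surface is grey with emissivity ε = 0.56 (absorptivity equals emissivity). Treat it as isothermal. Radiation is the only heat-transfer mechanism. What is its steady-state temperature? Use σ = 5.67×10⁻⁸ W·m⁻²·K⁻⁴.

T ≈ 502 K

At equilibrium, absorbed power = emitted power.
Absorbing cross-section = πr² = 1.123×10¹⁶ m²; emitting surface = 4πr² = 4.494×10¹⁶ m² (ratio 4).
εS·A_cross = εσ·A_surf·T⁴  ⇒  T⁴ = S/(4σ)   (ε cancels).
T⁴ = 14400/(4·5.67×10⁻⁸) = 6.349×10¹⁰ K⁴.
T = (6.349×10¹⁰)^(1/4).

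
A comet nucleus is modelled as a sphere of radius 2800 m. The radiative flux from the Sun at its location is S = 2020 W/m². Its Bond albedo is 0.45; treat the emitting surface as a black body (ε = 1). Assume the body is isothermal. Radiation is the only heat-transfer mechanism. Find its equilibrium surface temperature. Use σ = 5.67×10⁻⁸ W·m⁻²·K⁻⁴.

T ≈ 265 K

At equilibrium, absorbed power = emitted power.
Absorbing cross-section = πr² = 2.463×10⁷ m²; emitting surface = 4πr² = 9.852×10⁷ m² (ratio 4).
(1−a)S·A_cross = εσ·A_surf·T⁴  ⇒  T⁴ = (1−a)S/(4σ).
T⁴ = 0.550·2020/(4·5.67×10⁻⁸) = 4.899×10⁹ K⁴.
T = (4.899×10⁹)^(1/4).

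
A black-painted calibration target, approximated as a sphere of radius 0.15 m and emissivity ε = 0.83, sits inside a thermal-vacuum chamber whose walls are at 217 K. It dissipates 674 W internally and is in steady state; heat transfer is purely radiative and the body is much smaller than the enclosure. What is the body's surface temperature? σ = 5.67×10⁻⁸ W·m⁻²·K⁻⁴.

For a small grey body in a large enclosure, net radiated power = εσA(T⁴ − T_w⁴).
Steady state: P = εσA(T⁴ − T_w⁴) with A = 4πr² = 0.2827 m².
T⁴ = P/(εσA) + T_w⁴ = 674/(0.83·5.67×10⁻⁸·0.2827) + (217)⁴
    = 5.065×10¹⁰ + 2.217×10⁹ = 5.287×10¹⁰ K⁴.

T ≈ 480 K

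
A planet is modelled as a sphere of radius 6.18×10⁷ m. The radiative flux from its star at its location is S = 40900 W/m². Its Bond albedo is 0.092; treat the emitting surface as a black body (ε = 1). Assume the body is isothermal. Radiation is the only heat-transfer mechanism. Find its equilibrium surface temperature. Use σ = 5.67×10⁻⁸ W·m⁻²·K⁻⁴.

T ≈ 636 K

At equilibrium, absorbed power = emitted power.
Absorbing cross-section = πr² = 1.200×10¹⁶ m²; emitting surface = 4πr² = 4.799×10¹⁶ m² (ratio 4).
(1−a)S·A_cross = εσ·A_surf·T⁴  ⇒  T⁴ = (1−a)S/(4σ).
T⁴ = 0.908·40900/(4·5.67×10⁻⁸) = 1.637×10¹¹ K⁴.
T = (1.637×10¹¹)^(1/4).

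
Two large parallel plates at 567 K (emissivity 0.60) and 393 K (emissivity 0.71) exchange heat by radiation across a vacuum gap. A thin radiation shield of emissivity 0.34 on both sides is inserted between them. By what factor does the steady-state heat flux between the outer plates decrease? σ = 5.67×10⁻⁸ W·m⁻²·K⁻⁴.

factor ≈ 3.35

Without shield: q₀ = σΔ(T⁴)/(1/ε₁+1/ε₂−1) with denominator 2.075.
With shield the two gaps are in series; the resistances add: (1/ε₁+1/ε_s−1)+(1/ε_s+1/ε₂−1) = 3.608+3.350 = 6.957.
Heat-flux ratio q₀/q = 6.957/2.075.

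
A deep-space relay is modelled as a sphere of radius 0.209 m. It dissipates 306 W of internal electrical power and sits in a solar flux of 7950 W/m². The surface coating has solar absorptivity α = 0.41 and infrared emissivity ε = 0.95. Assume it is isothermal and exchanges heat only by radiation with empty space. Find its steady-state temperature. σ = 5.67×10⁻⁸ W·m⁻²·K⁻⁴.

At steady state, absorbed solar power + internal power = radiated power.
Absorbed: α·S·A_cross = 0.41·7950·0.1372 = 447.3 W (cross-section πr²).
Total input = 447.3 + 306 = 753.3 W.
Radiated: εσ·A_surf·T⁴ with A_surf = 4πr² = 0.5489 m².
T⁴ = 753.3/(0.95·5.67×10⁻⁸·0.5489) = 2.548×10¹⁰ K⁴.

T ≈ 400 K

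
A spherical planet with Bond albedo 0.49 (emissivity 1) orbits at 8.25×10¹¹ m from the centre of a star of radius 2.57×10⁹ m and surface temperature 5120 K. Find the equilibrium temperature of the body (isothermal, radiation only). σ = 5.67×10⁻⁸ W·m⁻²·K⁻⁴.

The star's surface emits σT_*⁴; at distance d the flux is S = σT_*⁴(R_*/d)².
S = 5.67×10⁻⁸·(5120)⁴·(2.57×10⁹/8.25×10¹¹)² = 378.1 W/m².
For an isothermal sphere T⁴ = (1−a)S/(4σ) = 8.503×10⁸ K⁴.

T ≈ 171 K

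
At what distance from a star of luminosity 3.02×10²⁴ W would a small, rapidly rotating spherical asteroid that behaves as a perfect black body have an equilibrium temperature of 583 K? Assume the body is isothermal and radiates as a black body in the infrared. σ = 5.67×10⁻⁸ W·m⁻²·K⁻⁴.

For an isothermal black-emitting sphere, (1−a)S·πr² = σ·4πr²·T⁴ ⇒ S = 4σT⁴/(1−a).
S = 4·5.67×10⁻⁸·(583)⁴/1.00 = 26200 W/m².
Flux falls as S = L/(4πd²), so d = √(L/(4πS)) = √(3.02×10²⁴/(4π·26200)).

d ≈ 3.03×10⁹ m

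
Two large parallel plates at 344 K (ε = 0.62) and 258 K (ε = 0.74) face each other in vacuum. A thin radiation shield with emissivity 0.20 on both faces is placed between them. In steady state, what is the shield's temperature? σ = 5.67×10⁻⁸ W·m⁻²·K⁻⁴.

T_s ≈ 309 K

In steady state the net flux on the hot side equals that on the cold side.
σ(T₁⁴−T_s⁴)/D₁ = σ(T_s⁴−T₂⁴)/D₂, with D₁ = 1/ε₁+1/ε_s−1 = 5.613, D₂ = 1/ε_s+1/ε₂−1 = 5.351.
Solve for T_s⁴: T_s⁴ = (D₂·T₁⁴ + D₁·T₂⁴)/(D₁+D₂) = 9.103×10⁹ K⁴.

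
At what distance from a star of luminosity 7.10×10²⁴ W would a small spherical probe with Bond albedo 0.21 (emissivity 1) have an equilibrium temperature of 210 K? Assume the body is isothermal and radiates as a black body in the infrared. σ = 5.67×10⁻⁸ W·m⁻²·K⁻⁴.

For an isothermal black-emitting sphere, (1−a)S·πr² = σ·4πr²·T⁴ ⇒ S = 4σT⁴/(1−a).
S = 4·5.67×10⁻⁸·(210)⁴/0.790 = 558.3 W/m².
Flux falls as S = L/(4πd²), so d = √(L/(4πS)) = √(7.10×10²⁴/(4π·558.3)).

d ≈ 3.18×10¹⁰ m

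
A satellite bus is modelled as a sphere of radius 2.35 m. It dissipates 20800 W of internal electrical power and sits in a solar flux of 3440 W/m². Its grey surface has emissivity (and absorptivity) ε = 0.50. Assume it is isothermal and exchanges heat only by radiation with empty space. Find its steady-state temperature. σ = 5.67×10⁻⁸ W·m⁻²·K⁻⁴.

At steady state, absorbed solar power + internal power = radiated power.
Absorbed: α·S·A_cross = 0.50·3440·17.35 = 29840 W (cross-section πr²).
Total input = 29840 + 20800 = 50640 W.
Radiated: εσ·A_surf·T⁴ with A_surf = 4πr² = 69.40 m².
T⁴ = 50640/(0.50·5.67×10⁻⁸·69.40) = 2.574×10¹⁰ K⁴.

T ≈ 401 K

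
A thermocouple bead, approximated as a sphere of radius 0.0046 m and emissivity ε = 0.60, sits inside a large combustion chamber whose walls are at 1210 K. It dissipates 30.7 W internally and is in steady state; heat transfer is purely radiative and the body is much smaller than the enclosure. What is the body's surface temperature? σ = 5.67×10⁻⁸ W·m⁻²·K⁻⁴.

T ≈ 1530 K

For a small grey body in a large enclosure, net radiated power = εσA(T⁴ − T_w⁴).
Steady state: P = εσA(T⁴ − T_w⁴) with A = 4πr² = 2.659×10⁻⁴ m².
T⁴ = P/(εσA) + T_w⁴ = 30.7/(0.60·5.67×10⁻⁸·2.659×10⁻⁴) + (1210)⁴
    = 3.394×10¹² + 2.144×10¹² = 5.537×10¹² K⁴.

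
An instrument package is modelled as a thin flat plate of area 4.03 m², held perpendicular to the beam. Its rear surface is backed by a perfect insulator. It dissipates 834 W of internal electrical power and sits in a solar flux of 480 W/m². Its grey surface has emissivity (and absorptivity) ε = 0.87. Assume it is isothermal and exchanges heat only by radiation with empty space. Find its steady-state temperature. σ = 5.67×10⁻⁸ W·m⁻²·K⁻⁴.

T ≈ 335 K

At steady state, absorbed solar power + internal power = radiated power.
Absorbed: α·S·A_cross = 0.87·480·4.030 = 1683 W (cross-section A).
Total input = 1683 + 834 = 2517 W.
Radiated: εσ·A_surf·T⁴ with A_surf = A = 4.030 m².
T⁴ = 2517/(0.87·5.67×10⁻⁸·4.030) = 1.266×10¹⁰ K⁴.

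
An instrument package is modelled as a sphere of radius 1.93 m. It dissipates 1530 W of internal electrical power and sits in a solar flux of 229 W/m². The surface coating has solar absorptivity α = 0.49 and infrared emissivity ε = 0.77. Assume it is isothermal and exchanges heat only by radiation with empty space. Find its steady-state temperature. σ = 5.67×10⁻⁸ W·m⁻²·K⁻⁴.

T ≈ 193 K

At steady state, absorbed solar power + internal power = radiated power.
Absorbed: α·S·A_cross = 0.49·229·11.70 = 1313 W (cross-section πr²).
Total input = 1313 + 1530 = 2843 W.
Radiated: εσ·A_surf·T⁴ with A_surf = 4πr² = 46.81 m².
T⁴ = 2843/(0.77·5.67×10⁻⁸·46.81) = 1.391×10⁹ K⁴.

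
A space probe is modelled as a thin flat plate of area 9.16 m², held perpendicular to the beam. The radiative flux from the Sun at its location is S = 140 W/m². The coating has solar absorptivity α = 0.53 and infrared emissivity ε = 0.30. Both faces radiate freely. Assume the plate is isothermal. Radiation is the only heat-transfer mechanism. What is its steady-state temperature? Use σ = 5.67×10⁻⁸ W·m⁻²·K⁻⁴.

T ≈ 216 K

At equilibrium, absorbed power = emitted power.
Absorbing cross-section = A = 9.160 m²; emitting surface = 2A = 18.32 m² (ratio 2).
αS·A_cross = εσ·A_surf·T⁴  ⇒  T⁴ = αS/(ε·2σ).
T⁴ = 0.530·140/(0.30·2·5.67×10⁻⁸) = 2.181×10⁹ K⁴.
T = (2.181×10⁹)^(1/4).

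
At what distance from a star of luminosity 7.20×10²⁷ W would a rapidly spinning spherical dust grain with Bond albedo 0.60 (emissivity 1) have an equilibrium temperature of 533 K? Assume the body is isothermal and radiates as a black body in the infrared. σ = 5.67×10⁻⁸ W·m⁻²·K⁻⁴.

For an isothermal black-emitting sphere, (1−a)S·πr² = σ·4πr²·T⁴ ⇒ S = 4σT⁴/(1−a).
S = 4·5.67×10⁻⁸·(533)⁴/0.400 = 45760 W/m².
Flux falls as S = L/(4πd²), so d = √(L/(4πS)) = √(7.20×10²⁷/(4π·45760)).

d ≈ 1.12×10¹¹ m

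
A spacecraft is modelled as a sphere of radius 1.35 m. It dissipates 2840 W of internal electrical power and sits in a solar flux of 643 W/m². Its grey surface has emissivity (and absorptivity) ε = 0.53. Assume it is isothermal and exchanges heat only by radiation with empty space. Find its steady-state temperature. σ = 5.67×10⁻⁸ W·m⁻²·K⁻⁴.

T ≈ 289 K

At steady state, absorbed solar power + internal power = radiated power.
Absorbed: α·S·A_cross = 0.53·643·5.726 = 1951 W (cross-section πr²).
Total input = 1951 + 2840 = 4791 W.
Radiated: εσ·A_surf·T⁴ with A_surf = 4πr² = 22.90 m².
T⁴ = 4791/(0.53·5.67×10⁻⁸·22.90) = 6.962×10⁹ K⁴.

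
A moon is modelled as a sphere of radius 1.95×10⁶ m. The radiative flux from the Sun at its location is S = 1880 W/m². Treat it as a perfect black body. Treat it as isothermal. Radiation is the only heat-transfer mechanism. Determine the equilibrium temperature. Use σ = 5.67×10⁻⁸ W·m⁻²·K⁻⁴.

At equilibrium, absorbed power = emitted power.
Absorbing cross-section = πr² = 1.195×10¹³ m²; emitting surface = 4πr² = 4.778×10¹³ m² (ratio 4).
S·A_cross = εσ·A_surf·T⁴  ⇒  T⁴ = S/(4σ).
T⁴ = 1.00·1880/(4·5.67×10⁻⁸) = 8.289×10⁹ K⁴.
T = (8.289×10⁹)^(1/4).

T ≈ 302 K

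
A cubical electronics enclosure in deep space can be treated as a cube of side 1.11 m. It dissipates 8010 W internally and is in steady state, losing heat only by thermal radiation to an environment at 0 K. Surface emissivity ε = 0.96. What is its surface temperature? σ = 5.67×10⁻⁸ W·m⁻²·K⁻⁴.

Steady state: internal power = radiated power, P = εσA T⁴.
Radiating area A = 6L² = 7.393 m².
T⁴ = P/(εσA) = 8010/(0.96·5.67×10⁻⁸·7.393) = 1.991×10¹⁰ K⁴.
T = (1.991×10¹⁰)^(1/4).

T ≈ 376 K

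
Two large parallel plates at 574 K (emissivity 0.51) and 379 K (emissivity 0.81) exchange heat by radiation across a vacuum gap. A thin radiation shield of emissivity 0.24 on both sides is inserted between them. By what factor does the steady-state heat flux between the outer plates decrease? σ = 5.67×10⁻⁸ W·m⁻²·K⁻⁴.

factor ≈ 4.34

Without shield: q₀ = σΔ(T⁴)/(1/ε₁+1/ε₂−1) with denominator 2.195.
With shield the two gaps are in series; the resistances add: (1/ε₁+1/ε_s−1)+(1/ε_s+1/ε₂−1) = 5.127+4.401 = 9.529.
Heat-flux ratio q₀/q = 9.529/2.195.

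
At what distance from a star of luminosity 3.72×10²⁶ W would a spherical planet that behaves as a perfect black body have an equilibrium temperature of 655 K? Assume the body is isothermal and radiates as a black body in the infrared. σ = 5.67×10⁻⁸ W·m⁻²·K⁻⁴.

d ≈ 2.66×10¹⁰ m

For an isothermal black-emitting sphere, (1−a)S·πr² = σ·4πr²·T⁴ ⇒ S = 4σT⁴/(1−a).
S = 4·5.67×10⁻⁸·(655)⁴/1.00 = 41750 W/m².
Flux falls as S = L/(4πd²), so d = √(L/(4πS)) = √(3.72×10²⁶/(4π·41750)).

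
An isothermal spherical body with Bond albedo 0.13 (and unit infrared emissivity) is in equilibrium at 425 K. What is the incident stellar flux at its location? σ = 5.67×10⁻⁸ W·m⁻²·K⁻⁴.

(1−a)S·πr² = σ·4πr²·T⁴ ⇒ S = 4σT⁴/(1−a).
S = 4·5.67×10⁻⁸·3.263×10¹⁰/0.870.

S ≈ 8510 W/m²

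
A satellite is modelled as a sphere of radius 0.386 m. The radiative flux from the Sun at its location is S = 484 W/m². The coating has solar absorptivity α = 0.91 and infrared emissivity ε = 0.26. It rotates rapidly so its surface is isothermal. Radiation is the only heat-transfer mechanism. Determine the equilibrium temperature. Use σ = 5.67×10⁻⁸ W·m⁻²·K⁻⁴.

T ≈ 294 K

At equilibrium, absorbed power = emitted power.
Absorbing cross-section = πr² = 0.4681 m²; emitting surface = 4πr² = 1.872 m² (ratio 4).
αS·A_cross = εσ·A_surf·T⁴  ⇒  T⁴ = αS/(ε·4σ).
T⁴ = 0.910·484/(0.26·4·5.67×10⁻⁸) = 7.469×10⁹ K⁴.
T = (7.469×10⁹)^(1/4).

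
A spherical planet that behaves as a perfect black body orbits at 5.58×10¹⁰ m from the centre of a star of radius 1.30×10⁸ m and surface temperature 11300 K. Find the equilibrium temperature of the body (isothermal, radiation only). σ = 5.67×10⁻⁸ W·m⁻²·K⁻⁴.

The star's surface emits σT_*⁴; at distance d the flux is S = σT_*⁴(R_*/d)².
S = 5.67×10⁻⁸·(11300)⁴·(1.30×10⁸/5.58×10¹⁰)² = 5018 W/m².
For an isothermal sphere T⁴ = (1−a)S/(4σ) = 2.212×10¹⁰ K⁴.

T ≈ 386 K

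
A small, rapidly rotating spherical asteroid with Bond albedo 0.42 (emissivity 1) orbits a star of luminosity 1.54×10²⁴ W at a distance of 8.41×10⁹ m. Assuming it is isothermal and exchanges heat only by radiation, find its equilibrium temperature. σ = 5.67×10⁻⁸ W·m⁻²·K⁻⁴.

T ≈ 258 K

First find the stellar flux at distance d: S = L/(4πd²) = 1.54×10²⁴/(4π·(8.41×10⁹)²) = 1733 W/m².
For an isothermal sphere, absorbed (1−a)S·πr² = emitted σ·4πr²·T⁴, so T⁴ = (1−a)S/(4σ).
T⁴ = 0.580·1733/(4·5.67×10⁻⁸) = 4.431×10⁹ K⁴.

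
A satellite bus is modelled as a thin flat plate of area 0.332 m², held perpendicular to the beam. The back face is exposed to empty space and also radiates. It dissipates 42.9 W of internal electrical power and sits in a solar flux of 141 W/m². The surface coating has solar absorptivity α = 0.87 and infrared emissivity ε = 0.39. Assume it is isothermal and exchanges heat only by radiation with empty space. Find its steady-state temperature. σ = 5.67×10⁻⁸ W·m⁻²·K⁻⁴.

T ≈ 275 K

At steady state, absorbed solar power + internal power = radiated power.
Absorbed: α·S·A_cross = 0.87·141·0.3320 = 40.73 W (cross-section A).
Total input = 40.73 + 42.9 = 83.63 W.
Radiated: εσ·A_surf·T⁴ with A_surf = 2A = 0.6640 m².
T⁴ = 83.63/(0.39·5.67×10⁻⁸·0.6640) = 5.695×10⁹ K⁴.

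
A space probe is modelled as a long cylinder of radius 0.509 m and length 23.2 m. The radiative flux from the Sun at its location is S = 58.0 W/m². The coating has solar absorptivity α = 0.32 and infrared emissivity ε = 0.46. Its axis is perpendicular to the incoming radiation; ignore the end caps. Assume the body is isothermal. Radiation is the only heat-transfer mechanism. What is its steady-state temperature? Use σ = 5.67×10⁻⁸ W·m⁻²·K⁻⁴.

T ≈ 123 K

At equilibrium, absorbed power = emitted power.
Absorbing cross-section = 2rL = 23.62 m²; emitting surface = 2πrL = 74.20 m² (ratio π).
αS·A_cross = εσ·A_surf·T⁴  ⇒  T⁴ = αS/(ε·πσ).
T⁴ = 0.320·58.0/(0.46·π·5.67×10⁻⁸) = 2.265×10⁸ K⁴.
T = (2.265×10⁸)^(1/4).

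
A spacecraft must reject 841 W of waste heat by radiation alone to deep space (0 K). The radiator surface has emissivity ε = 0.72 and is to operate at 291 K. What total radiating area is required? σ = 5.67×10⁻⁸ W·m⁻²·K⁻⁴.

P = εσA T⁴ ⇒ A = P/(εσT⁴).
T⁴ = 7.171×10⁹ K⁴.
A = 841/(0.72 × 5.67×10⁻⁸ × 7.171×10⁹).

A ≈ 2.87 m²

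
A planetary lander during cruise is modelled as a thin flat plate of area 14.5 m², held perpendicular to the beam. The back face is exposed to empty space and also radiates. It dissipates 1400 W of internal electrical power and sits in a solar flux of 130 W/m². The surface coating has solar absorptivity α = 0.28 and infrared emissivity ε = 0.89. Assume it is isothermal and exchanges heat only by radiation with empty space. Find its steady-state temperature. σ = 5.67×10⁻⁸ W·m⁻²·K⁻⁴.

At steady state, absorbed solar power + internal power = radiated power.
Absorbed: α·S·A_cross = 0.28·130·14.50 = 527.8 W (cross-section A).
Total input = 527.8 + 1400 = 1928 W.
Radiated: εσ·A_surf·T⁴ with A_surf = 2A = 29.00 m².
T⁴ = 1928/(0.89·5.67×10⁻⁸·29.00) = 1.317×10⁹ K⁴.

T ≈ 191 K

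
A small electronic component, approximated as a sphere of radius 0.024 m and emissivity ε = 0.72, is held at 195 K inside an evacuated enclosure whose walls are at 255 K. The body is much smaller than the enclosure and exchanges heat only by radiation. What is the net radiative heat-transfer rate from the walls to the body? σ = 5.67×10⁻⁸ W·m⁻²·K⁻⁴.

For a small grey body in a large enclosure: P_net = εσA(T_body⁴ − T_wall⁴).
A = 4πr² = 0.007238 m²; T_body⁴ − T_wall⁴ = 1.446×10⁹ − 4.228×10⁹ = -2.782×10⁹ K⁴.
|P_net| = 0.72·5.67×10⁻⁸·0.007238·2.782×10⁹.

P_net ≈ 0.822 W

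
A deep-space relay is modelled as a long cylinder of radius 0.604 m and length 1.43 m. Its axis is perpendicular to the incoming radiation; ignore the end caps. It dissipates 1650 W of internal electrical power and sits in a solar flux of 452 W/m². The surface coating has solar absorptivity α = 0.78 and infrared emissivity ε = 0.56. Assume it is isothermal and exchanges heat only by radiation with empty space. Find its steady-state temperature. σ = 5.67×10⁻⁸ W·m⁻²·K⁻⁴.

At steady state, absorbed solar power + internal power = radiated power.
Absorbed: α·S·A_cross = 0.78·452·1.727 = 609.0 W (cross-section 2rL).
Total input = 609.0 + 1650 = 2259 W.
Radiated: εσ·A_surf·T⁴ with A_surf = 2πrL = 5.427 m².
T⁴ = 2259/(0.56·5.67×10⁻⁸·5.427) = 1.311×10¹⁰ K⁴.

T ≈ 338 K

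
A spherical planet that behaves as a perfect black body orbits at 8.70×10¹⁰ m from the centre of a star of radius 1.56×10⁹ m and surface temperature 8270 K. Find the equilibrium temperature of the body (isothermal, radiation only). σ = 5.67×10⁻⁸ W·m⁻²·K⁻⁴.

The star's surface emits σT_*⁴; at distance d the flux is S = σT_*⁴(R_*/d)².
S = 5.67×10⁻⁸·(8270)⁴·(1.56×10⁹/8.70×10¹⁰)² = 85270 W/m².
For an isothermal sphere T⁴ = (1−a)S/(4σ) = 3.760×10¹¹ K⁴.

T ≈ 783 K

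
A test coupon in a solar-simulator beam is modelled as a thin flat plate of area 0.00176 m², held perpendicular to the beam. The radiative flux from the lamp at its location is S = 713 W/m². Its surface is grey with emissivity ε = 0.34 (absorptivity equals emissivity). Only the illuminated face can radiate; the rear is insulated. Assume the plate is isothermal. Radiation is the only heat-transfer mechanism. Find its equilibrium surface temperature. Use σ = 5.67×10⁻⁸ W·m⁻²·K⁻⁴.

At equilibrium, absorbed power = emitted power.
Absorbing cross-section = A = 0.001760 m²; emitting surface = A = 0.001760 m² (ratio 1).
εS·A_cross = εσ·A_surf·T⁴  ⇒  T⁴ = S/(1σ)   (ε cancels).
T⁴ = 713/(1·5.67×10⁻⁸) = 1.257×10¹⁰ K⁴.
T = (1.257×10¹⁰)^(1/4).

T ≈ 335 K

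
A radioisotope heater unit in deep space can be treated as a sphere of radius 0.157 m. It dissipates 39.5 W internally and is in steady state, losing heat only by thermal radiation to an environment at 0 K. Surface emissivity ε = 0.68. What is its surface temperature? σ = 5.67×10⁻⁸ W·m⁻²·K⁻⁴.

T ≈ 240 K

Steady state: internal power = radiated power, P = εσA T⁴.
Radiating area A = 4πr² = 0.3097 m².
T⁴ = P/(εσA) = 39.5/(0.68·5.67×10⁻⁸·0.3097) = 3.307×10⁹ K⁴.
T = (3.307×10⁹)^(1/4).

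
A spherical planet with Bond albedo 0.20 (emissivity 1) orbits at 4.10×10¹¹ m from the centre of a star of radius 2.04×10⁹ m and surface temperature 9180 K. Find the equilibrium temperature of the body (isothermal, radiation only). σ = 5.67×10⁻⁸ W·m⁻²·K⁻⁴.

The star's surface emits σT_*⁴; at distance d the flux is S = σT_*⁴(R_*/d)².
S = 5.67×10⁻⁸·(9180)⁴·(2.04×10⁹/4.10×10¹¹)² = 9969 W/m².
For an isothermal sphere T⁴ = (1−a)S/(4σ) = 3.516×10¹⁰ K⁴.

T ≈ 433 K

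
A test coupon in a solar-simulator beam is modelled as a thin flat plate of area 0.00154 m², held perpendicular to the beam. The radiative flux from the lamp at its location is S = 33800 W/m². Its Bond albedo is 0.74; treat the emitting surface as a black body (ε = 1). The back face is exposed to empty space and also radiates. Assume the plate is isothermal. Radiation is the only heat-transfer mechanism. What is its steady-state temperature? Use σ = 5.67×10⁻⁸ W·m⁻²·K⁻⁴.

T ≈ 528 K

At equilibrium, absorbed power = emitted power.
Absorbing cross-section = A = 0.001540 m²; emitting surface = 2A = 0.003080 m² (ratio 2).
(1−a)S·A_cross = εσ·A_surf·T⁴  ⇒  T⁴ = (1−a)S/(2σ).
T⁴ = 0.260·33800/(2·5.67×10⁻⁸) = 7.750×10¹⁰ K⁴.
T = (7.750×10¹⁰)^(1/4).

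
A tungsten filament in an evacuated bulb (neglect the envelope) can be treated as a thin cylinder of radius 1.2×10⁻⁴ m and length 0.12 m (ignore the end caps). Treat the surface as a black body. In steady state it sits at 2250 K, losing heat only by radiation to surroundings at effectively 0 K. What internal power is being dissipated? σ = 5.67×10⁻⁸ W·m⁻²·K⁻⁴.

P ≈ 131 W

Steady state: P = εσA T⁴.
A = 2πrL = 9.048×10⁻⁵ m²; T⁴ = (2250)⁴ = 2.563×10¹³ K⁴.
P = 1.0 × 5.67×10⁻⁸ × 9.048×10⁻⁵ × 2.563×10¹³.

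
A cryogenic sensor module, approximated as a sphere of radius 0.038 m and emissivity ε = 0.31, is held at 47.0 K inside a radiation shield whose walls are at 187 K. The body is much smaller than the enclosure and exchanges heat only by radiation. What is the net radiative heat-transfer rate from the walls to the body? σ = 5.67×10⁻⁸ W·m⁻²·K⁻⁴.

For a small grey body in a large enclosure: P_net = εσA(T_body⁴ − T_wall⁴).
A = 4πr² = 0.01815 m²; T_body⁴ − T_wall⁴ = 4.880×10⁶ − 1.223×10⁹ = -1.218×10⁹ K⁴.
|P_net| = 0.31·5.67×10⁻⁸·0.01815·1.218×10⁹.

P_net ≈ 0.388 W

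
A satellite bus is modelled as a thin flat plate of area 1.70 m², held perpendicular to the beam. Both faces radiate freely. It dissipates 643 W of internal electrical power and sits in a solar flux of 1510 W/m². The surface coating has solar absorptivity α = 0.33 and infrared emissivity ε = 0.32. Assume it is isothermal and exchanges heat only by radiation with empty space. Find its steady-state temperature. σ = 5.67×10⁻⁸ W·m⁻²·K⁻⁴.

At steady state, absorbed solar power + internal power = radiated power.
Absorbed: α·S·A_cross = 0.33·1510·1.700 = 847.1 W (cross-section A).
Total input = 847.1 + 643 = 1490 W.
Radiated: εσ·A_surf·T⁴ with A_surf = 2A = 3.400 m².
T⁴ = 1490/(0.32·5.67×10⁻⁸·3.400) = 2.415×10¹⁰ K⁴.

T ≈ 394 K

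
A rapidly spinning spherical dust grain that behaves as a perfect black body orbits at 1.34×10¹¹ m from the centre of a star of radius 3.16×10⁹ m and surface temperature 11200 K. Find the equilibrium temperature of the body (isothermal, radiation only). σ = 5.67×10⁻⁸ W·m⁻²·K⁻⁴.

T ≈ 1220 K

The star's surface emits σT_*⁴; at distance d the flux is S = σT_*⁴(R_*/d)².
S = 5.67×10⁻⁸·(11200)⁴·(3.16×10⁹/1.34×10¹¹)² = 4.962×10⁵ W/m².
For an isothermal sphere T⁴ = (1−a)S/(4σ) = 2.188×10¹² K⁴.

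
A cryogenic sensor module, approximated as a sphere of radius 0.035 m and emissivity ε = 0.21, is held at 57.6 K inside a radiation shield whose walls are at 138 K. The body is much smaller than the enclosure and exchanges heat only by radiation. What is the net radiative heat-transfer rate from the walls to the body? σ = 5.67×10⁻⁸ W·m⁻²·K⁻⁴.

P_net ≈ 0.0645 W

For a small grey body in a large enclosure: P_net = εσA(T_body⁴ − T_wall⁴).
A = 4πr² = 0.01539 m²; T_body⁴ − T_wall⁴ = 1.101×10⁷ − 3.627×10⁸ = -3.517×10⁸ K⁴.
|P_net| = 0.21·5.67×10⁻⁸·0.01539·3.517×10⁸.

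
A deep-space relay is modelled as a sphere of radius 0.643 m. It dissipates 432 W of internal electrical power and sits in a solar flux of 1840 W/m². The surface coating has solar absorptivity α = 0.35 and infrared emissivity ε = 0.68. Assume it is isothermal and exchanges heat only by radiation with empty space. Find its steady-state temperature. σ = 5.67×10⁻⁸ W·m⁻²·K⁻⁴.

T ≈ 282 K

At steady state, absorbed solar power + internal power = radiated power.
Absorbed: α·S·A_cross = 0.35·1840·1.299 = 836.5 W (cross-section πr²).
Total input = 836.5 + 432 = 1268 W.
Radiated: εσ·A_surf·T⁴ with A_surf = 4πr² = 5.196 m².
T⁴ = 1268/(0.68·5.67×10⁻⁸·5.196) = 6.332×10⁹ K⁴.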